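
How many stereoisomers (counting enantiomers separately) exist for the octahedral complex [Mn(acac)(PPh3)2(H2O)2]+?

4

An octahedron has six vertices in three trans pairs; every non-trans pair is cis.
Each acac is bidentate and must span two cis positions.
Systematic placement gives 3 geometric isomers: PPh3 cis, H2O trans; PPh3 cis, H2O cis (chiral); PPh3 trans, H2O cis.
One of these lacks any improper symmetry element and so occurs as an enantiomeric pair, giving 3 + 1 = 4 stereoisomers in total.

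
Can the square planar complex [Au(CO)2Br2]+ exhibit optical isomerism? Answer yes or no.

no

A square has two trans pairs of vertices; adjacent vertices are cis.
Working through the distinct placements yields 2 geometric isomers: CO cis; CO trans.
Each arrangement has an internal mirror plane or centre of symmetry, so none is chiral.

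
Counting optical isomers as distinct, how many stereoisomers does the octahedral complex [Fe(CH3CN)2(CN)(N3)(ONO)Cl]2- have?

15

In an octahedral complex each vertex has one trans partner and four cis neighbours.
Placing the ligands in turn and identifying arrangements related by rotation or reflection leaves 9 distinct geometric isomers.
Of these, 6 lack any improper symmetry element and so occur as enantiomeric pairs, giving 9 + 6 = 15 stereoisomers in total.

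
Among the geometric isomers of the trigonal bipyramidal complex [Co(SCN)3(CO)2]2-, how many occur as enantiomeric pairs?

A trigonal bipyramid has two axial and three equatorial sites, which are chemically inequivalent.
Systematic placement gives 3 geometric isomers: CO both axial; CO one axial, one equatorial; CO both equatorial.
Each arrangement has an internal mirror plane or centre of symmetry, so none is chiral.

0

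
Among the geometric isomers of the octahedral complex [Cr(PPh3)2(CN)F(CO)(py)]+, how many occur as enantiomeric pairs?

In an octahedral complex each vertex has one trans partner and four cis neighbours.
Placing the ligands in turn and identifying arrangements related by rotation or reflection leaves 9 distinct geometric isomers.
Of these, 6 lack any improper symmetry element and so occur as enantiomeric pairs, giving 9 + 6 = 15 stereoisomers in total.

6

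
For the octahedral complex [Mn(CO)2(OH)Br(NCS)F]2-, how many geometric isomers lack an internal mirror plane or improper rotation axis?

6

In an octahedral complex each vertex has one trans partner and four cis neighbours.
Placing the ligands in turn and identifying arrangements related by rotation or reflection leaves 9 distinct geometric isomers.
Of these, 6 lack any improper symmetry element and so occur as enantiomeric pairs, giving 9 + 6 = 15 stereoisomers in total.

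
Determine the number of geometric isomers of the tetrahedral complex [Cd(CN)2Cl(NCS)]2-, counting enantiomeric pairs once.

1

All four vertices of a tetrahedron are equivalent and mutually adjacent, so cis/trans isomerism cannot arise.
Only one geometric arrangement is possible.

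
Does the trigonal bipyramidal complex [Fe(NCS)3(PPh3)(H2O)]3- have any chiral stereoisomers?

no

A trigonal bipyramid has two axial and three equatorial sites, which are chemically inequivalent.
Systematic placement gives 4 geometric isomers: PPh3 equatorial, H2O axial; PPh3 axial, H2O axial; PPh3 equatorial, H2O equatorial; PPh3 axial, H2O equatorial.
Each arrangement has an internal mirror plane or centre of symmetry, so none is chiral.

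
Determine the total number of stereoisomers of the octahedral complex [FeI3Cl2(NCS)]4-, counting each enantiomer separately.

The six octahedral sites form three mutually perpendicular trans pairs.
There are 3 geometric isomers: I mer, Cl trans; I fac, Cl cis; I mer, Cl cis.
Each arrangement has an internal mirror plane or centre of symmetry, so none is chiral.

3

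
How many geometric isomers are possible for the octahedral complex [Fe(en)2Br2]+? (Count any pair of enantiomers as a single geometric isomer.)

In an octahedral complex each vertex has one trans partner and four cis neighbours.
Each en is bidentate and must span two cis positions.
Systematic placement gives 2 geometric isomers: Br trans; Br cis (chiral).

2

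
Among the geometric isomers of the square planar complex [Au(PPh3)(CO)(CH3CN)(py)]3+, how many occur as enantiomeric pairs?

A square has two trans pairs of vertices; adjacent vertices are cis.
There are 3 geometric isomers: (CH3CN/PPh3 trans, CO/py trans); (CH3CN/py trans, CO/PPh3 trans); (CH3CN/CO trans, PPh3/py trans).
Each arrangement has an internal mirror plane or centre of symmetry, so none is chiral.

0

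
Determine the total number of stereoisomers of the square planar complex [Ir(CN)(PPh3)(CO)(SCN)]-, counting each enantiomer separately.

3

The distinct arrangements are (3 in all): (CN/PPh3 trans, CO/SCN trans); (CN/SCN trans, CO/PPh3 trans); (CN/CO trans, PPh3/SCN trans).
Each arrangement has an internal mirror plane or centre of symmetry, so none is chiral.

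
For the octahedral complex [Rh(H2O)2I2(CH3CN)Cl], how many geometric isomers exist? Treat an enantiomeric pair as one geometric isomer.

The distinct arrangements are (6 in all): H2O trans, I trans; H2O cis, I cis (3 arrangements, 2 chiral); H2O cis, I trans; H2O trans, I cis.

6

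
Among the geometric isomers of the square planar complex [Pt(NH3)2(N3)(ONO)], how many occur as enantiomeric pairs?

0

A square has two trans pairs of vertices; adjacent vertices are cis.
Systematic placement gives 2 geometric isomers: NH3 cis; NH3 trans.
Each arrangement has an internal mirror plane or centre of symmetry, so none is chiral.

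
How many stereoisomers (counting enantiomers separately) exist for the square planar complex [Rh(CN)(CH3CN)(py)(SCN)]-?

3

There are 3 geometric isomers: (CH3CN/SCN trans, CN/py trans); (CH3CN/py trans, CN/SCN trans); (CH3CN/CN trans, SCN/py trans).
Each arrangement has an internal mirror plane or centre of symmetry, so none is chiral.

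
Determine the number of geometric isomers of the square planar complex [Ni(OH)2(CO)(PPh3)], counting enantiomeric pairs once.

A square has two trans pairs of vertices; adjacent vertices are cis.
There are 2 geometric isomers: OH cis; OH trans.

2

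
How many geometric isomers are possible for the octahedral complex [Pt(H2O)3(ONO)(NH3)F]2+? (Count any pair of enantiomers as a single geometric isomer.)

4

In an octahedral complex each vertex has one trans partner and four cis neighbours.
The distinct arrangements are (4 in all): H2O mer (3 arrangements); H2O fac (chiral).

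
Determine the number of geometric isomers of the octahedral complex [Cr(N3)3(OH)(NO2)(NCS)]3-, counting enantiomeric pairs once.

4

The six octahedral sites form three mutually perpendicular trans pairs.
Systematic placement gives 4 geometric isomers: N3 mer (3 arrangements); N3 fac (chiral).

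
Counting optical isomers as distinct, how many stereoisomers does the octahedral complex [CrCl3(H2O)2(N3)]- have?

The six octahedral sites form three mutually perpendicular trans pairs.
Working through the distinct placements yields 3 geometric isomers: Cl mer, H2O cis; Cl mer, H2O trans; Cl fac, H2O cis.
Each arrangement has an internal mirror plane or centre of symmetry, so none is chiral.

3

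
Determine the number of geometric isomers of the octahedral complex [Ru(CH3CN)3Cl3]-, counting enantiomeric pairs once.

2

In an octahedral complex each vertex has one trans partner and four cis neighbours.
Systematic placement gives 2 geometric isomers: CH3CN mer; CH3CN fac.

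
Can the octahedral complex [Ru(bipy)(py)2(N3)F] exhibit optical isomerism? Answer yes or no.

Each bipy is bidentate and must span two cis positions.
Working through the distinct placements yields 4 geometric isomers: py cis (3 arrangements, 2 chiral); py trans.
Of these, 2 lack any improper symmetry element and so occur as enantiomeric pairs, giving 4 + 2 = 6 stereoisomers in total.

yes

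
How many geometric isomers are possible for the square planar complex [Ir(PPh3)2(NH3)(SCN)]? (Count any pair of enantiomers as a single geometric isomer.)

In a square planar complex each vertex has one trans partner and two cis neighbours.
There are 2 geometric isomers: PPh3 cis; PPh3 trans.

2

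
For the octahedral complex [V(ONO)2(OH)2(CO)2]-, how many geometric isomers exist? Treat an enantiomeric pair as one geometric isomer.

5

An octahedron has six vertices in three trans pairs; every non-trans pair is cis.
Working through the distinct placements yields 5 geometric isomers: ONO trans, OH trans, CO trans; ONO cis, OH cis, CO trans; ONO trans, OH cis, CO cis; ONO cis, OH cis, CO cis (chiral); ONO cis, OH trans, CO cis.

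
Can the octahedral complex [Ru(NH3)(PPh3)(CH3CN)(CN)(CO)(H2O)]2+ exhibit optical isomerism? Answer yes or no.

The six octahedral sites form three mutually perpendicular trans pairs.
Systematic enumeration (placing each ligand type in turn and discarding arrangements equivalent by rotation or reflection) gives 15 geometric isomers.
Of these, 15 lack any improper symmetry element and so occur as enantiomeric pairs, giving 15 + 15 = 30 stereoisomers in total.

yes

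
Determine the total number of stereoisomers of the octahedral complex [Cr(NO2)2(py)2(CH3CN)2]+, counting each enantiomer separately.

6

An octahedron has six vertices in three trans pairs; every non-trans pair is cis.
Systematic placement gives 5 geometric isomers: NO2 trans, py trans, CH3CN trans; NO2 cis, py cis, CH3CN trans; NO2 cis, py trans, CH3CN cis; NO2 cis, py cis, CH3CN cis (chiral); NO2 trans, py cis, CH3CN cis.
One of these lacks any improper symmetry element and so occurs as an enantiomeric pair, giving 5 + 1 = 6 stereoisomers in total.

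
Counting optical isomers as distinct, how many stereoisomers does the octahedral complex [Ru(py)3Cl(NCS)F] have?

5

An octahedron has six vertices in three trans pairs; every non-trans pair is cis.
There are 4 geometric isomers: py mer (3 arrangements); py fac (chiral).
One of these lacks any improper symmetry element and so occurs as an enantiomeric pair, giving 4 + 1 = 5 stereoisomers in total.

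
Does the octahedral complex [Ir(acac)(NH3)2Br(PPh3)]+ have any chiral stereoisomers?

yes

Each acac is bidentate and must span two cis positions.
Working through the distinct placements yields 4 geometric isomers: NH3 cis (3 arrangements, 2 chiral); NH3 trans.
Of these, 2 lack any improper symmetry element and so occur as enantiomeric pairs, giving 4 + 2 = 6 stereoisomers in total.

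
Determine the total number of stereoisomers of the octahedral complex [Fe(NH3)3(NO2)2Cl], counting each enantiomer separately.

3

The six octahedral sites form three mutually perpendicular trans pairs.
There are 3 geometric isomers: NH3 mer, NO2 trans; NH3 fac, NO2 cis; NH3 mer, NO2 cis.
Each arrangement has an internal mirror plane or centre of symmetry, so none is chiral.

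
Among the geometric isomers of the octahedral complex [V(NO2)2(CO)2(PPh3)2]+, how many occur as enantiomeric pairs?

There are 5 geometric isomers: NO2 trans, CO trans, PPh3 trans; NO2 cis, CO trans, PPh3 cis; NO2 cis, CO cis, PPh3 trans; NO2 cis, CO cis, PPh3 cis (chiral); NO2 trans, CO cis, PPh3 cis.
One of these lacks any improper symmetry element and so occurs as an enantiomeric pair, giving 5 + 1 = 6 stereoisomers in total.

1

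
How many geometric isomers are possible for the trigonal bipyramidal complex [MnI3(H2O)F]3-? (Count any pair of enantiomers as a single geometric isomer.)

A trigonal bipyramid has two axial and three equatorial sites, which are chemically inequivalent.
Working through the distinct placements yields 4 geometric isomers: H2O axial, F axial; H2O equatorial, F axial; H2O axial, F equatorial; H2O equatorial, F equatorial.

4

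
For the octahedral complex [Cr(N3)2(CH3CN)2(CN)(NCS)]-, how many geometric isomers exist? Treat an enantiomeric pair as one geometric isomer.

In an octahedral complex each vertex has one trans partner and four cis neighbours.
Working through the distinct placements yields 6 geometric isomers: N3 cis, CH3CN trans; N3 trans, CH3CN trans; N3 cis, CH3CN cis (3 arrangements, 2 chiral); N3 trans, CH3CN cis.

6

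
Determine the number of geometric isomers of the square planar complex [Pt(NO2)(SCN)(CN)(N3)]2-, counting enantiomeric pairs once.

A square has two trans pairs of vertices; adjacent vertices are cis.
There are 3 geometric isomers: (CN/NO2 trans, N3/SCN trans); (CN/SCN trans, N3/NO2 trans); (CN/N3 trans, NO2/SCN trans).

3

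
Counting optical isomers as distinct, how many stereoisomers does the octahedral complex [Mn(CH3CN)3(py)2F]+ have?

3

An octahedron has six vertices in three trans pairs; every non-trans pair is cis.
Working through the distinct placements yields 3 geometric isomers: CH3CN mer, py trans; CH3CN mer, py cis; CH3CN fac, py cis.
Each arrangement has an internal mirror plane or centre of symmetry, so none is chiral.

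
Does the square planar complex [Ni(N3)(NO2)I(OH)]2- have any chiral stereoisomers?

A square has two trans pairs of vertices; adjacent vertices are cis.
Systematic placement gives 3 geometric isomers: (I/NO2 trans, N3/OH trans); (I/OH trans, N3/NO2 trans); (I/N3 trans, NO2/OH trans).
Each arrangement has an internal mirror plane or centre of symmetry, so none is chiral.

no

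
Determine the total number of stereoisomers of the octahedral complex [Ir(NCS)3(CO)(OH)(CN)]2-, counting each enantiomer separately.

Working through the distinct placements yields 4 geometric isomers: NCS mer (3 arrangements); NCS fac (chiral).
One of these lacks any improper symmetry element and so occurs as an enantiomeric pair, giving 4 + 1 = 5 stereoisomers in total.

5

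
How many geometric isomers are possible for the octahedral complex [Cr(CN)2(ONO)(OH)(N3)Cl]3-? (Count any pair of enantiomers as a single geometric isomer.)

An octahedron has six vertices in three trans pairs; every non-trans pair is cis.
Exhaustive case analysis gives 9 geometric isomers.

9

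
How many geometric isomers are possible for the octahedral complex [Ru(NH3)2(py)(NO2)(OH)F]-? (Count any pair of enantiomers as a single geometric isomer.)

9

The six octahedral sites form three mutually perpendicular trans pairs.
Exhaustive case analysis gives 9 geometric isomers.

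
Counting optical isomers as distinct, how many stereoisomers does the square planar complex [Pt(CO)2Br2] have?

2

There are 2 geometric isomers: CO cis; CO trans.
Each arrangement has an internal mirror plane or centre of symmetry, so none is chiral.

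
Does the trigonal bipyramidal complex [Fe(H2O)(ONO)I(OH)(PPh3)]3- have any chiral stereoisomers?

Placing the ligands in turn and identifying arrangements related by rotation or reflection leaves 10 distinct geometric isomers.
Of these, 10 lack any improper symmetry element and so occur as enantiomeric pairs, giving 10 + 10 = 20 stereoisomers in total.

yes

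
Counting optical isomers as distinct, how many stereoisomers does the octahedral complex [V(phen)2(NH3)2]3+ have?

The six octahedral sites form three mutually perpendicular trans pairs.
Each phen is bidentate and must span two cis positions.
Working through the distinct placements yields 2 geometric isomers: NH3 trans; NH3 cis (chiral).
One of these lacks any improper symmetry element and so occurs as an enantiomeric pair, giving 2 + 1 = 3 stereoisomers in total.

3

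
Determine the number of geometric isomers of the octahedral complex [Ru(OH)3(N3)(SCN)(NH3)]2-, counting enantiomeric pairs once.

4

In an octahedral complex each vertex has one trans partner and four cis neighbours.
The distinct arrangements are (4 in all): OH mer (3 arrangements); OH fac (chiral).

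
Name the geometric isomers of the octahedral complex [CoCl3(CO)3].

fac and mer

An octahedron has six vertices in three trans pairs; every non-trans pair is cis.
The distinct arrangements are (2 in all): Cl mer; Cl fac.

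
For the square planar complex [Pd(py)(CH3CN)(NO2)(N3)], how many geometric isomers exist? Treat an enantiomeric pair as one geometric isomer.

In a square planar complex each vertex has one trans partner and two cis neighbours.
There are 3 geometric isomers: (CH3CN/NO2 trans, N3/py trans); (CH3CN/py trans, N3/NO2 trans); (CH3CN/N3 trans, NO2/py trans).

3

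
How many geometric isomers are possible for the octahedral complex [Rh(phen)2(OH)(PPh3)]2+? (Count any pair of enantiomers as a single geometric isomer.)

2

Each phen is bidentate and must span two cis positions.
The distinct arrangements are (2 in all): OH and PPh3 mutually trans; OH and PPh3 mutually cis (chiral).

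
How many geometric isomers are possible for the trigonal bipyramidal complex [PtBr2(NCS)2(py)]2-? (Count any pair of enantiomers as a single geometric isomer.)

5

In a trigonal bipyramid the two axial positions differ from the three equatorial ones.
Exhaustive case analysis gives 5 geometric isomers.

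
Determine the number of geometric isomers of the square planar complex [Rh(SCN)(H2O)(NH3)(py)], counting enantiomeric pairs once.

3

In a square planar complex each vertex has one trans partner and two cis neighbours.
Systematic placement gives 3 geometric isomers: (H2O/SCN trans, NH3/py trans); (H2O/py trans, NH3/SCN trans); (H2O/NH3 trans, SCN/py trans).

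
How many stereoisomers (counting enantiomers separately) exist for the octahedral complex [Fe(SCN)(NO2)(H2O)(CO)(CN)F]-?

30

Systematic enumeration (placing each ligand type in turn and discarding arrangements equivalent by rotation or reflection) gives 15 geometric isomers.
Of these, 15 lack any improper symmetry element and so occur as enantiomeric pairs, giving 15 + 15 = 30 stereoisomers in total.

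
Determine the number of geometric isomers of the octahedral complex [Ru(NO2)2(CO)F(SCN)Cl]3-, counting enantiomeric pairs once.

9

Exhaustive case analysis gives 9 geometric isomers.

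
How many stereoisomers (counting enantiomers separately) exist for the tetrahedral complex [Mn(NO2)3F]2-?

1

In a tetrahedral complex all four positions are equivalent and every pair of ligands is adjacent — there is no cis/trans distinction.
Only one geometric arrangement is possible.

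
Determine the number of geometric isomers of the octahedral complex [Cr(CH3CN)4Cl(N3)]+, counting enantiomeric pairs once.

2

In an octahedral complex each vertex has one trans partner and four cis neighbours.
Systematic placement gives 2 geometric isomers: Cl and N3 mutually trans; Cl and N3 mutually cis.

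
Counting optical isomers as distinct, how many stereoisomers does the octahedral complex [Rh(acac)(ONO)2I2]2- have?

4

In an octahedral complex each vertex has one trans partner and four cis neighbours.
Each acac is bidentate and must span two cis positions.
Working through the distinct placements yields 3 geometric isomers: ONO cis, I trans; ONO cis, I cis (chiral); ONO trans, I cis.
One of these lacks any improper symmetry element and so occurs as an enantiomeric pair, giving 3 + 1 = 4 stereoisomers in total.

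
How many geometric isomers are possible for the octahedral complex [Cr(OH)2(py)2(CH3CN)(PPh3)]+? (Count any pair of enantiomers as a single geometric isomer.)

In an octahedral complex each vertex has one trans partner and four cis neighbours.
Systematic placement gives 6 geometric isomers: OH cis, py trans; OH cis, py cis (3 arrangements, 2 chiral); OH trans, py trans; OH trans, py cis.

6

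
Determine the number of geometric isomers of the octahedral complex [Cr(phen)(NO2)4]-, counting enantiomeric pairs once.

The six octahedral sites form three mutually perpendicular trans pairs.
Each phen is bidentate and must span two cis positions.
Only one geometric arrangement is possible.

1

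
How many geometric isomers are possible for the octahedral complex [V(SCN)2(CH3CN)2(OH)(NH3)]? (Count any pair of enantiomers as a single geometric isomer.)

6

The six octahedral sites form three mutually perpendicular trans pairs.
There are 6 geometric isomers: SCN trans, CH3CN trans; SCN cis, CH3CN trans; SCN trans, CH3CN cis; SCN cis, CH3CN cis (3 arrangements, 2 chiral).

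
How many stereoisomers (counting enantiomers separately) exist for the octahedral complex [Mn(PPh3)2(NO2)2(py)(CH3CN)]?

8

In an octahedral complex each vertex has one trans partner and four cis neighbours.
There are 6 geometric isomers: PPh3 cis, NO2 cis (3 arrangements, 2 chiral); PPh3 trans, NO2 cis; PPh3 cis, NO2 trans; PPh3 trans, NO2 trans.
Of these, 2 lack any improper symmetry element and so occur as enantiomeric pairs, giving 6 + 2 = 8 stereoisomers in total.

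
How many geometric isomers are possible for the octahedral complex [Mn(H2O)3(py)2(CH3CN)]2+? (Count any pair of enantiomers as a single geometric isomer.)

The six octahedral sites form three mutually perpendicular trans pairs.
Working through the distinct placements yields 3 geometric isomers: H2O mer, py trans; H2O fac, py cis; H2O mer, py cis.

3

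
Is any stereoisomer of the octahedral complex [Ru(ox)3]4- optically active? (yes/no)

yes

The six octahedral sites form three mutually perpendicular trans pairs.
Each ox is bidentate and must span two cis positions.
Only one geometric arrangement is possible; it has no improper symmetry element, so it exists as a pair of enantiomers (2 stereoisomers).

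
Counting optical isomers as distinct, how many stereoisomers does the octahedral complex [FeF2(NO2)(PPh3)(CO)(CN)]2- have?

15

Systematic enumeration (placing each ligand type in turn and discarding arrangements equivalent by rotation or reflection) gives 9 geometric isomers.
Of these, 6 lack any improper symmetry element and so occur as enantiomeric pairs, giving 9 + 6 = 15 stereoisomers in total.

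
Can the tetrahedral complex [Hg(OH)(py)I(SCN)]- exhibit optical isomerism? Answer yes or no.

In a tetrahedral complex all four positions are equivalent and every pair of ligands is adjacent — there is no cis/trans distinction.
Only one geometric arrangement is possible; it has no improper symmetry element, so it exists as a pair of enantiomers (2 stereoisomers).

yes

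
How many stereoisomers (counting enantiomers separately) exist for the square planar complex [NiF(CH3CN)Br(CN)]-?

In a square planar complex each vertex has one trans partner and two cis neighbours.
There are 3 geometric isomers: (Br/CN trans, CH3CN/F trans); (Br/F trans, CH3CN/CN trans); (Br/CH3CN trans, CN/F trans).
Each arrangement has an internal mirror plane or centre of symmetry, so none is chiral.

3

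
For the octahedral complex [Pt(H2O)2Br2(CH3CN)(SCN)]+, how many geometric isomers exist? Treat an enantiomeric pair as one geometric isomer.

The six octahedral sites form three mutually perpendicular trans pairs.
The distinct arrangements are (6 in all): H2O cis, Br trans; H2O trans, Br trans; H2O cis, Br cis (3 arrangements, 2 chiral); H2O trans, Br cis.

6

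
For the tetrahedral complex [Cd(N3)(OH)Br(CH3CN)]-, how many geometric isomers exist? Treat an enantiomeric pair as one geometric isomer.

All four vertices of a tetrahedron are equivalent and mutually adjacent, so cis/trans isomerism cannot arise.
Only one geometric arrangement is possible; it has no improper symmetry element, so it exists as a pair of enantiomers (2 stereoisomers).

1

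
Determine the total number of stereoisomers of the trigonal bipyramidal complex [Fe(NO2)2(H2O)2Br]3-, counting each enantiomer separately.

6

Systematic enumeration (placing each ligand type in turn and discarding arrangements equivalent by rotation or reflection) gives 5 geometric isomers.
One of these lacks any improper symmetry element and so occurs as an enantiomeric pair, giving 5 + 1 = 6 stereoisomers in total.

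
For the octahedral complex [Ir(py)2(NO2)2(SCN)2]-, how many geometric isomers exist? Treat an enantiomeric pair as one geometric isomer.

The six octahedral sites form three mutually perpendicular trans pairs.
Working through the distinct placements yields 5 geometric isomers: py trans, NO2 trans, SCN trans; py cis, NO2 trans, SCN cis; py trans, NO2 cis, SCN cis; py cis, NO2 cis, SCN cis (chiral); py cis, NO2 cis, SCN trans.

5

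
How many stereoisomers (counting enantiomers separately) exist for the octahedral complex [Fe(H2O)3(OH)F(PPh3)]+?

5

An octahedron has six vertices in three trans pairs; every non-trans pair is cis.
Working through the distinct placements yields 4 geometric isomers: H2O mer (3 arrangements); H2O fac (chiral).
One of these lacks any improper symmetry element and so occurs as an enantiomeric pair, giving 4 + 1 = 5 stereoisomers in total.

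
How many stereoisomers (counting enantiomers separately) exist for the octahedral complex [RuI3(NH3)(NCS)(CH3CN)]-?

5

An octahedron has six vertices in three trans pairs; every non-trans pair is cis.
The distinct arrangements are (4 in all): I mer (3 arrangements); I fac (chiral).
One of these lacks any improper symmetry element and so occurs as an enantiomeric pair, giving 4 + 1 = 5 stereoisomers in total.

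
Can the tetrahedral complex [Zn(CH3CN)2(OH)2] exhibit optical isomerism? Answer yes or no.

no

All four vertices of a tetrahedron are equivalent and mutually adjacent, so cis/trans isomerism cannot arise.
Only one geometric arrangement is possible.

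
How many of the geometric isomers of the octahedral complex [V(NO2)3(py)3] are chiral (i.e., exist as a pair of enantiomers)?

0

In an octahedral complex each vertex has one trans partner and four cis neighbours.
Working through the distinct placements yields 2 geometric isomers: NO2 mer; NO2 fac.
Each arrangement has an internal mirror plane or centre of symmetry, so none is chiral.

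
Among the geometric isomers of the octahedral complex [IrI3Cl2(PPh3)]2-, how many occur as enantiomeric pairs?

An octahedron has six vertices in three trans pairs; every non-trans pair is cis.
There are 3 geometric isomers: I mer, Cl trans; I fac, Cl cis; I mer, Cl cis.
Each arrangement has an internal mirror plane or centre of symmetry, so none is chiral.

0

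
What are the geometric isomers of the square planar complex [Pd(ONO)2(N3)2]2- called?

There are 2 geometric isomers: ONO cis; ONO trans.

cis and trans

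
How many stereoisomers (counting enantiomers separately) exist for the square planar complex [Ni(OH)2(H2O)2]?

2

In a square planar complex each vertex has one trans partner and two cis neighbours.
There are 2 geometric isomers: OH cis; OH trans.
Each arrangement has an internal mirror plane or centre of symmetry, so none is chiral.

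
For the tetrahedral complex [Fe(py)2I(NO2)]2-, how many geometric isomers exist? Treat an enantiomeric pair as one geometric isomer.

In a tetrahedral complex all four positions are equivalent and every pair of ligands is adjacent — there is no cis/trans distinction.
Only one geometric arrangement is possible.

1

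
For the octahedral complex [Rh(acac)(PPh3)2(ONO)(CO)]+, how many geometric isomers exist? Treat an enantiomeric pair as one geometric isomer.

4

An octahedron has six vertices in three trans pairs; every non-trans pair is cis.
Each acac is bidentate and must span two cis positions.
Working through the distinct placements yields 4 geometric isomers: PPh3 cis (3 arrangements, 2 chiral); PPh3 trans.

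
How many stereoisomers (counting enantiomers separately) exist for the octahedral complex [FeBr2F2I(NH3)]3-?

8

In an octahedral complex each vertex has one trans partner and four cis neighbours.
The distinct arrangements are (6 in all): Br trans, F trans; Br trans, F cis; Br cis, F cis (3 arrangements, 2 chiral); Br cis, F trans.
Of these, 2 lack any improper symmetry element and so occur as enantiomeric pairs, giving 6 + 2 = 8 stereoisomers in total.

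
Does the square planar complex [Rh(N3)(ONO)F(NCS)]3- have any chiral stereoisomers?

A square has two trans pairs of vertices; adjacent vertices are cis.
There are 3 geometric isomers: (F/NCS trans, N3/ONO trans); (F/ONO trans, N3/NCS trans); (F/N3 trans, NCS/ONO trans).
Each arrangement has an internal mirror plane or centre of symmetry, so none is chiral.

no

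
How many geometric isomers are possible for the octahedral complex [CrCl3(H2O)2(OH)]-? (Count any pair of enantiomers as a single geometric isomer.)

The distinct arrangements are (3 in all): Cl mer, H2O cis; Cl mer, H2O trans; Cl fac, H2O cis.

3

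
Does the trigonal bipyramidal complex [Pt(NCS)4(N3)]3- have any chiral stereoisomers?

no

In a trigonal bipyramid the two axial positions differ from the three equatorial ones.
Working through the distinct placements yields 2 geometric isomers: N3 axial; N3 equatorial.
Each arrangement has an internal mirror plane or centre of symmetry, so none is chiral.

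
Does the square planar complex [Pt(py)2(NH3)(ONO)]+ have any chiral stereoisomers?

A square has two trans pairs of vertices; adjacent vertices are cis.
There are 2 geometric isomers: py cis; py trans.
Each arrangement has an internal mirror plane or centre of symmetry, so none is chiral.

no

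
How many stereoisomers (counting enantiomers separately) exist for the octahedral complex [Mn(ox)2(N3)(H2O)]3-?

3

The six octahedral sites form three mutually perpendicular trans pairs.
Each ox is bidentate and must span two cis positions.
Working through the distinct placements yields 2 geometric isomers: N3 and H2O mutually trans; N3 and H2O mutually cis (chiral).
One of these lacks any improper symmetry element and so occurs as an enantiomeric pair, giving 2 + 1 = 3 stereoisomers in total.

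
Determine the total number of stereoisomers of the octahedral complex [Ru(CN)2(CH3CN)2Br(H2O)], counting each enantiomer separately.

8

In an octahedral complex each vertex has one trans partner and four cis neighbours.
Systematic placement gives 6 geometric isomers: CN cis, CH3CN cis (3 arrangements, 2 chiral); CN trans, CH3CN cis; CN cis, CH3CN trans; CN trans, CH3CN trans.
Of these, 2 lack any improper symmetry element and so occur as enantiomeric pairs, giving 6 + 2 = 8 stereoisomers in total.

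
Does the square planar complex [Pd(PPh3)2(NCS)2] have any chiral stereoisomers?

no

In a square planar complex each vertex has one trans partner and two cis neighbours.
Systematic placement gives 2 geometric isomers: PPh3 cis; PPh3 trans.
Each arrangement has an internal mirror plane or centre of symmetry, so none is chiral.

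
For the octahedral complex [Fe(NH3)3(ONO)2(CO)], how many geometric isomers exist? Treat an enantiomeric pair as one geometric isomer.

The distinct arrangements are (3 in all): NH3 mer, ONO trans; NH3 fac, ONO cis; NH3 mer, ONO cis.

3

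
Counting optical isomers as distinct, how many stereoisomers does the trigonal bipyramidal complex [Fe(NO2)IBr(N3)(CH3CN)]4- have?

20

A trigonal bipyramid has two axial and three equatorial sites, which are chemically inequivalent.
Exhaustive case analysis gives 10 geometric isomers.
Of these, 10 lack any improper symmetry element and so occur as enantiomeric pairs, giving 10 + 10 = 20 stereoisomers in total.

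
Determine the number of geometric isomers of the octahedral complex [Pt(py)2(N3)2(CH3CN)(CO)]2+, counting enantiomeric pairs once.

Working through the distinct placements yields 6 geometric isomers: py trans, N3 trans; py cis, N3 cis (3 arrangements, 2 chiral); py trans, N3 cis; py cis, N3 trans.

6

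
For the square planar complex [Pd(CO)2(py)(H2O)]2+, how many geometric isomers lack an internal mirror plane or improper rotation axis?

A square has two trans pairs of vertices; adjacent vertices are cis.
Working through the distinct placements yields 2 geometric isomers: CO cis; CO trans.
Each arrangement has an internal mirror plane or centre of symmetry, so none is chiral.

0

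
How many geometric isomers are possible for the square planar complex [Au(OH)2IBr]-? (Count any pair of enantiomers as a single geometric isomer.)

In a square planar complex each vertex has one trans partner and two cis neighbours.
Systematic placement gives 2 geometric isomers: OH cis; OH trans.

2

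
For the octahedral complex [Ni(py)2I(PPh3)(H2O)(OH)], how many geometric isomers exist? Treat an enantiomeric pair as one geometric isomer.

9

In an octahedral complex each vertex has one trans partner and four cis neighbours.
Systematic enumeration (placing each ligand type in turn and discarding arrangements equivalent by rotation or reflection) gives 9 geometric isomers.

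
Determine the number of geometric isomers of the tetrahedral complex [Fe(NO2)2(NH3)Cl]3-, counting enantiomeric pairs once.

1

Only one geometric arrangement is possible.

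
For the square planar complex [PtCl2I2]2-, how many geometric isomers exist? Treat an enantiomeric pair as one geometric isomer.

Systematic placement gives 2 geometric isomers: Cl cis; Cl trans.

2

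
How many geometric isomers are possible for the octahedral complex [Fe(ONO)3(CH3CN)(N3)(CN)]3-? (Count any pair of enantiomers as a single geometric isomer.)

4

An octahedron has six vertices in three trans pairs; every non-trans pair is cis.
There are 4 geometric isomers: ONO mer (3 arrangements); ONO fac (chiral).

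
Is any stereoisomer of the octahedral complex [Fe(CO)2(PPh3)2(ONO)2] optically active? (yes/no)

The six octahedral sites form three mutually perpendicular trans pairs.
Working through the distinct placements yields 5 geometric isomers: CO trans, PPh3 trans, ONO trans; CO trans, PPh3 cis, ONO cis; CO cis, PPh3 trans, ONO cis; CO cis, PPh3 cis, ONO cis (chiral); CO cis, PPh3 cis, ONO trans.
One of these lacks any improper symmetry element and so occurs as an enantiomeric pair, giving 5 + 1 = 6 stereoisomers in total.

yes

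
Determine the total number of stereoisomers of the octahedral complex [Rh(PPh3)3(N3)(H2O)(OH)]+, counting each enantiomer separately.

5

In an octahedral complex each vertex has one trans partner and four cis neighbours.
Systematic placement gives 4 geometric isomers: PPh3 mer (3 arrangements); PPh3 fac (chiral).
One of these lacks any improper symmetry element and so occurs as an enantiomeric pair, giving 4 + 1 = 5 stereoisomers in total.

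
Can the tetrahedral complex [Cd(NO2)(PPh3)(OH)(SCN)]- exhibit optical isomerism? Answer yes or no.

yes

Only one geometric arrangement is possible; it has no improper symmetry element, so it exists as a pair of enantiomers (2 stereoisomers).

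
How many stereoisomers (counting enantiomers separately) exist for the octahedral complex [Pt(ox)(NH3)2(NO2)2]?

The six octahedral sites form three mutually perpendicular trans pairs.
Each ox is bidentate and must span two cis positions.
The distinct arrangements are (3 in all): NH3 trans, NO2 cis; NH3 cis, NO2 cis (chiral); NH3 cis, NO2 trans.
One of these lacks any improper symmetry element and so occurs as an enantiomeric pair, giving 3 + 1 = 4 stereoisomers in total.

4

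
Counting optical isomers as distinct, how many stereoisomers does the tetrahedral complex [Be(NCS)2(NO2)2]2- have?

All four vertices of a tetrahedron are equivalent and mutually adjacent, so cis/trans isomerism cannot arise.
Only one geometric arrangement is possible.

1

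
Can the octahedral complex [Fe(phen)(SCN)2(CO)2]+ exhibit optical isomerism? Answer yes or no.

An octahedron has six vertices in three trans pairs; every non-trans pair is cis.
Each phen is bidentate and must span two cis positions.
Systematic placement gives 3 geometric isomers: SCN cis, CO trans; SCN cis, CO cis (chiral); SCN trans, CO cis.
One of these lacks any improper symmetry element and so occurs as an enantiomeric pair, giving 3 + 1 = 4 stereoisomers in total.

yes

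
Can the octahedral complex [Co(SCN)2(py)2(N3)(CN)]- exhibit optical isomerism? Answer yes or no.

In an octahedral complex each vertex has one trans partner and four cis neighbours.
The distinct arrangements are (6 in all): SCN trans, py trans; SCN cis, py cis (3 arrangements, 2 chiral); SCN cis, py trans; SCN trans, py cis.
Of these, 2 lack any improper symmetry element and so occur as enantiomeric pairs, giving 6 + 2 = 8 stereoisomers in total.

yes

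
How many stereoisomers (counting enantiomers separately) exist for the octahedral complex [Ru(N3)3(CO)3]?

2

An octahedron has six vertices in three trans pairs; every non-trans pair is cis.
Working through the distinct placements yields 2 geometric isomers: N3 mer; N3 fac.
Each arrangement has an internal mirror plane or centre of symmetry, so none is chiral.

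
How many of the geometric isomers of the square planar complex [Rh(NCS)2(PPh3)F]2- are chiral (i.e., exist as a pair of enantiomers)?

0

A square has two trans pairs of vertices; adjacent vertices are cis.
Working through the distinct placements yields 2 geometric isomers: NCS cis; NCS trans.
Each arrangement has an internal mirror plane or centre of symmetry, so none is chiral.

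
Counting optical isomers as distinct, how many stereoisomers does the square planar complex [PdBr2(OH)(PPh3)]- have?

2

A square has two trans pairs of vertices; adjacent vertices are cis.
Working through the distinct placements yields 2 geometric isomers: Br cis; Br trans.
Each arrangement has an internal mirror plane or centre of symmetry, so none is chiral.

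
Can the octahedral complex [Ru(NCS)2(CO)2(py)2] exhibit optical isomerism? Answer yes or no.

yes

An octahedron has six vertices in three trans pairs; every non-trans pair is cis.
Working through the distinct placements yields 5 geometric isomers: NCS trans, CO trans, py trans; NCS cis, CO trans, py cis; NCS cis, CO cis, py trans; NCS cis, CO cis, py cis (chiral); NCS trans, CO cis, py cis.
One of these lacks any improper symmetry element and so occurs as an enantiomeric pair, giving 5 + 1 = 6 stereoisomers in total.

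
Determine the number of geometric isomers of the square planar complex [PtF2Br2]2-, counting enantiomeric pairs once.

A square has two trans pairs of vertices; adjacent vertices are cis.
Systematic placement gives 2 geometric isomers: F cis; F trans.

2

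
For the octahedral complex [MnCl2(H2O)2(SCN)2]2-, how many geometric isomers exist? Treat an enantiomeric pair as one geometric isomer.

The six octahedral sites form three mutually perpendicular trans pairs.
Working through the distinct placements yields 5 geometric isomers: Cl trans, H2O trans, SCN trans; Cl trans, H2O cis, SCN cis; Cl cis, H2O cis, SCN trans; Cl cis, H2O cis, SCN cis (chiral); Cl cis, H2O trans, SCN cis.

5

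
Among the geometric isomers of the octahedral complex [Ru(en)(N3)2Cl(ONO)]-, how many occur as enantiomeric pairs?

An octahedron has six vertices in three trans pairs; every non-trans pair is cis.
Each en is bidentate and must span two cis positions.
Working through the distinct placements yields 4 geometric isomers: N3 cis (3 arrangements, 2 chiral); N3 trans.
Of these, 2 lack any improper symmetry element and so occur as enantiomeric pairs, giving 4 + 2 = 6 stereoisomers in total.

2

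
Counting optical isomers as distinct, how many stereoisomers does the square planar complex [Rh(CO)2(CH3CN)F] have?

In a square planar complex each vertex has one trans partner and two cis neighbours.
The distinct arrangements are (2 in all): CO cis; CO trans.
Each arrangement has an internal mirror plane or centre of symmetry, so none is chiral.

2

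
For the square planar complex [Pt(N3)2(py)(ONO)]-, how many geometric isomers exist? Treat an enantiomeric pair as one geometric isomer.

Systematic placement gives 2 geometric isomers: N3 cis; N3 trans.

2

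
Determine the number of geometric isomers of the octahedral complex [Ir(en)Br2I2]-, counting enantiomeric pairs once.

An octahedron has six vertices in three trans pairs; every non-trans pair is cis.
Each en is bidentate and must span two cis positions.
The distinct arrangements are (3 in all): Br trans, I cis; Br cis, I cis (chiral); Br cis, I trans.

3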